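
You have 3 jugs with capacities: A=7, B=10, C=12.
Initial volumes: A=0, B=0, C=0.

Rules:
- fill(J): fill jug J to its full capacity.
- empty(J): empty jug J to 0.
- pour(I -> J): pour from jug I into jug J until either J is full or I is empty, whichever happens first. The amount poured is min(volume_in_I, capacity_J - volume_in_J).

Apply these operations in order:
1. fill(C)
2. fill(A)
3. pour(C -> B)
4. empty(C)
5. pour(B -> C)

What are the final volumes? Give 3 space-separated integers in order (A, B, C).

Answer: 7 0 10

Derivation:
Step 1: fill(C) -> (A=0 B=0 C=12)
Step 2: fill(A) -> (A=7 B=0 C=12)
Step 3: pour(C -> B) -> (A=7 B=10 C=2)
Step 4: empty(C) -> (A=7 B=10 C=0)
Step 5: pour(B -> C) -> (A=7 B=0 C=10)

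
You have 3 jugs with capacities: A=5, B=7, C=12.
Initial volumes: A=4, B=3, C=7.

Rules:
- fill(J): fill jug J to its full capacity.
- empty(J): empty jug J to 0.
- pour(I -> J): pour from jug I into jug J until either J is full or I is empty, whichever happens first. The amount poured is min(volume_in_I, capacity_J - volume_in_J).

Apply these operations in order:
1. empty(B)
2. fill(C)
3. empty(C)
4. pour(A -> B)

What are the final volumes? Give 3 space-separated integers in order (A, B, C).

Step 1: empty(B) -> (A=4 B=0 C=7)
Step 2: fill(C) -> (A=4 B=0 C=12)
Step 3: empty(C) -> (A=4 B=0 C=0)
Step 4: pour(A -> B) -> (A=0 B=4 C=0)

Answer: 0 4 0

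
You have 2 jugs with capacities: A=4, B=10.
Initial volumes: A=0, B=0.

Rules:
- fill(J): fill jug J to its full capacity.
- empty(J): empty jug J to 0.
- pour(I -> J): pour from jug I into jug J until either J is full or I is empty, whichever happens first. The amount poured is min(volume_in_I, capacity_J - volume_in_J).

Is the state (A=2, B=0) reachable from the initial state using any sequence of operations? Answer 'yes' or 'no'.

Answer: yes

Derivation:
BFS from (A=0, B=0):
  1. fill(B) -> (A=0 B=10)
  2. pour(B -> A) -> (A=4 B=6)
  3. empty(A) -> (A=0 B=6)
  4. pour(B -> A) -> (A=4 B=2)
  5. empty(A) -> (A=0 B=2)
  6. pour(B -> A) -> (A=2 B=0)
Target reached → yes.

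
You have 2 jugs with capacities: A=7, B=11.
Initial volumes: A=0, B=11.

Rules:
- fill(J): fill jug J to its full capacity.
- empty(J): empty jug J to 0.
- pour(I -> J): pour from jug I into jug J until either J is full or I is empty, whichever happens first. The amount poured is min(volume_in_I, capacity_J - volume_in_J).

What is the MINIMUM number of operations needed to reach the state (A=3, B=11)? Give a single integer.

BFS from (A=0, B=11). One shortest path:
  1. fill(A) -> (A=7 B=11)
  2. empty(B) -> (A=7 B=0)
  3. pour(A -> B) -> (A=0 B=7)
  4. fill(A) -> (A=7 B=7)
  5. pour(A -> B) -> (A=3 B=11)
Reached target in 5 moves.

Answer: 5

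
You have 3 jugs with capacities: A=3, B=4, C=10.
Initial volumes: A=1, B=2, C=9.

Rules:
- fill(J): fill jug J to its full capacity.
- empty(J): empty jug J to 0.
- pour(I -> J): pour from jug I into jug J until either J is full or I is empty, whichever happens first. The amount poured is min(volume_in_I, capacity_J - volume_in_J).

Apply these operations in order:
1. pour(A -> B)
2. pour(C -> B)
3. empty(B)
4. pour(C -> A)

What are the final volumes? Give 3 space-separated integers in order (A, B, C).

Answer: 3 0 5

Derivation:
Step 1: pour(A -> B) -> (A=0 B=3 C=9)
Step 2: pour(C -> B) -> (A=0 B=4 C=8)
Step 3: empty(B) -> (A=0 B=0 C=8)
Step 4: pour(C -> A) -> (A=3 B=0 C=5)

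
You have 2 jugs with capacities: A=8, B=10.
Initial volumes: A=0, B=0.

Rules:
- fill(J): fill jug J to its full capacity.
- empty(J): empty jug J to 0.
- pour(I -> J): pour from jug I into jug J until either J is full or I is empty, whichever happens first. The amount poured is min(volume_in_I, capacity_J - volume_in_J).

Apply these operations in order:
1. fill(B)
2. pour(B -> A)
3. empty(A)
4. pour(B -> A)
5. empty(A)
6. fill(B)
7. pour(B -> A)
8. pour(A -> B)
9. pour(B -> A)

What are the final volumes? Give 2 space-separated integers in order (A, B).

Step 1: fill(B) -> (A=0 B=10)
Step 2: pour(B -> A) -> (A=8 B=2)
Step 3: empty(A) -> (A=0 B=2)
Step 4: pour(B -> A) -> (A=2 B=0)
Step 5: empty(A) -> (A=0 B=0)
Step 6: fill(B) -> (A=0 B=10)
Step 7: pour(B -> A) -> (A=8 B=2)
Step 8: pour(A -> B) -> (A=0 B=10)
Step 9: pour(B -> A) -> (A=8 B=2)

Answer: 8 2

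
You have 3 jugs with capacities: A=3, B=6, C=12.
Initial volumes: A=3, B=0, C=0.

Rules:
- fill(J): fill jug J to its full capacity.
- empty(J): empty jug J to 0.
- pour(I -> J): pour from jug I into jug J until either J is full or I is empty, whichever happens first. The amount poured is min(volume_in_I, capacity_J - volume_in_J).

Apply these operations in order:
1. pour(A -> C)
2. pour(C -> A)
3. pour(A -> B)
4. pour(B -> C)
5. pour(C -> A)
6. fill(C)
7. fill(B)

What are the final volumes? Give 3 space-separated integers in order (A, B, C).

Step 1: pour(A -> C) -> (A=0 B=0 C=3)
Step 2: pour(C -> A) -> (A=3 B=0 C=0)
Step 3: pour(A -> B) -> (A=0 B=3 C=0)
Step 4: pour(B -> C) -> (A=0 B=0 C=3)
Step 5: pour(C -> A) -> (A=3 B=0 C=0)
Step 6: fill(C) -> (A=3 B=0 C=12)
Step 7: fill(B) -> (A=3 B=6 C=12)

Answer: 3 6 12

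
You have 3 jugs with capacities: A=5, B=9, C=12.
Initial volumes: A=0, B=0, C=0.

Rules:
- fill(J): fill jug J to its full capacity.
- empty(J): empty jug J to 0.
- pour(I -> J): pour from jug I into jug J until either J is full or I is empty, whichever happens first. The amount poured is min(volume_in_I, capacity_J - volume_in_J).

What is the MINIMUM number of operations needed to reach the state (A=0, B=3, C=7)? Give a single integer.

BFS from (A=0, B=0, C=0). One shortest path:
  1. fill(C) -> (A=0 B=0 C=12)
  2. pour(C -> B) -> (A=0 B=9 C=3)
  3. empty(B) -> (A=0 B=0 C=3)
  4. pour(C -> B) -> (A=0 B=3 C=0)
  5. fill(C) -> (A=0 B=3 C=12)
  6. pour(C -> A) -> (A=5 B=3 C=7)
  7. empty(A) -> (A=0 B=3 C=7)
Reached target in 7 moves.

Answer: 7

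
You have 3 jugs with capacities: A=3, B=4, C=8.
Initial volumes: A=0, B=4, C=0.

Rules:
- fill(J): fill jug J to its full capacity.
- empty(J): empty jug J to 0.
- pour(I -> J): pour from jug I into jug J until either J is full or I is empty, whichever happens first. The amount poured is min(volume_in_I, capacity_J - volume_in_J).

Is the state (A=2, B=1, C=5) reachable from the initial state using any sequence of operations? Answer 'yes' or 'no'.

Answer: no

Derivation:
BFS explored all 138 reachable states.
Reachable set includes: (0,0,0), (0,0,1), (0,0,2), (0,0,3), (0,0,4), (0,0,5), (0,0,6), (0,0,7), (0,0,8), (0,1,0), (0,1,1), (0,1,2) ...
Target (A=2, B=1, C=5) not in reachable set → no.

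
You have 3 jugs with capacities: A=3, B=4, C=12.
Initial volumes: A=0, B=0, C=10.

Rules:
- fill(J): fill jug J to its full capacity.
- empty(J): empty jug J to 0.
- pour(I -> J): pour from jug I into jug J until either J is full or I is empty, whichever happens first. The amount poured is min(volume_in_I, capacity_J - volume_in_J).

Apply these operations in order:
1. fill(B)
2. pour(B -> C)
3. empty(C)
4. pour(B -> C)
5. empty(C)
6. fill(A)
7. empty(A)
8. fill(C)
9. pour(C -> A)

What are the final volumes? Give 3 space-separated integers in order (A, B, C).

Step 1: fill(B) -> (A=0 B=4 C=10)
Step 2: pour(B -> C) -> (A=0 B=2 C=12)
Step 3: empty(C) -> (A=0 B=2 C=0)
Step 4: pour(B -> C) -> (A=0 B=0 C=2)
Step 5: empty(C) -> (A=0 B=0 C=0)
Step 6: fill(A) -> (A=3 B=0 C=0)
Step 7: empty(A) -> (A=0 B=0 C=0)
Step 8: fill(C) -> (A=0 B=0 C=12)
Step 9: pour(C -> A) -> (A=3 B=0 C=9)

Answer: 3 0 9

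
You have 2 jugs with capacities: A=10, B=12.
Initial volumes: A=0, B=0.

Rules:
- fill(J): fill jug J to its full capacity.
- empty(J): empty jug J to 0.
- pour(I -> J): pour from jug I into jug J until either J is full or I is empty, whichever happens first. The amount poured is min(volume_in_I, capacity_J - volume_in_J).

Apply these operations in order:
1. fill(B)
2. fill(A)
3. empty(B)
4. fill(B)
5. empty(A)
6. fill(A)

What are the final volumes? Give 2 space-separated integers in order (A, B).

Step 1: fill(B) -> (A=0 B=12)
Step 2: fill(A) -> (A=10 B=12)
Step 3: empty(B) -> (A=10 B=0)
Step 4: fill(B) -> (A=10 B=12)
Step 5: empty(A) -> (A=0 B=12)
Step 6: fill(A) -> (A=10 B=12)

Answer: 10 12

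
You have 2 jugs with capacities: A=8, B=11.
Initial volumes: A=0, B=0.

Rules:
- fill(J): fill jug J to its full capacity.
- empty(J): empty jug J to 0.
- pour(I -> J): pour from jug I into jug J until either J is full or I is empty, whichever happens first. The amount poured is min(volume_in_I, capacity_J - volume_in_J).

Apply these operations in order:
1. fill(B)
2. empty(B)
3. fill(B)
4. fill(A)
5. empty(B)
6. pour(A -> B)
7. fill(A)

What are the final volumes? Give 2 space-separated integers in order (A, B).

Answer: 8 8

Derivation:
Step 1: fill(B) -> (A=0 B=11)
Step 2: empty(B) -> (A=0 B=0)
Step 3: fill(B) -> (A=0 B=11)
Step 4: fill(A) -> (A=8 B=11)
Step 5: empty(B) -> (A=8 B=0)
Step 6: pour(A -> B) -> (A=0 B=8)
Step 7: fill(A) -> (A=8 B=8)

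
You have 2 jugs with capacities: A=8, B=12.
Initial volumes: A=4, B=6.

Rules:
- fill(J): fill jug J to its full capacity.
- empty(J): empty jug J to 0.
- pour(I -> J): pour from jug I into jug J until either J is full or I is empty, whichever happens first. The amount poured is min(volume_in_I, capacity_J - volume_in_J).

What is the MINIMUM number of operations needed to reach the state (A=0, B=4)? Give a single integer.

BFS from (A=4, B=6). One shortest path:
  1. empty(B) -> (A=4 B=0)
  2. pour(A -> B) -> (A=0 B=4)
Reached target in 2 moves.

Answer: 2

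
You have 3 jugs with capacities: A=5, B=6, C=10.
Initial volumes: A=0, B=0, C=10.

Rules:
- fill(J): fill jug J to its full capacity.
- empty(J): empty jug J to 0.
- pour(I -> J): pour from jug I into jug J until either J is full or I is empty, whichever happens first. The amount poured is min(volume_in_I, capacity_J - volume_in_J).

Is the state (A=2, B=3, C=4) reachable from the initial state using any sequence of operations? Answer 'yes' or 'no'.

BFS explored all 282 reachable states.
Reachable set includes: (0,0,0), (0,0,1), (0,0,2), (0,0,3), (0,0,4), (0,0,5), (0,0,6), (0,0,7), (0,0,8), (0,0,9), (0,0,10), (0,1,0) ...
Target (A=2, B=3, C=4) not in reachable set → no.

Answer: no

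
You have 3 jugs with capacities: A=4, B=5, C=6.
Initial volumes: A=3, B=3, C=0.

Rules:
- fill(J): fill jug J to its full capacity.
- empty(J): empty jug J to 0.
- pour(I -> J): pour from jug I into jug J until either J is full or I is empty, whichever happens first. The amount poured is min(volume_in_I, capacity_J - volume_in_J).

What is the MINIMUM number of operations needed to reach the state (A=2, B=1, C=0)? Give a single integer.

Answer: 6

Derivation:
BFS from (A=3, B=3, C=0). One shortest path:
  1. fill(A) -> (A=4 B=3 C=0)
  2. fill(B) -> (A=4 B=5 C=0)
  3. pour(A -> C) -> (A=0 B=5 C=4)
  4. pour(B -> A) -> (A=4 B=1 C=4)
  5. pour(A -> C) -> (A=2 B=1 C=6)
  6. empty(C) -> (A=2 B=1 C=0)
Reached target in 6 moves.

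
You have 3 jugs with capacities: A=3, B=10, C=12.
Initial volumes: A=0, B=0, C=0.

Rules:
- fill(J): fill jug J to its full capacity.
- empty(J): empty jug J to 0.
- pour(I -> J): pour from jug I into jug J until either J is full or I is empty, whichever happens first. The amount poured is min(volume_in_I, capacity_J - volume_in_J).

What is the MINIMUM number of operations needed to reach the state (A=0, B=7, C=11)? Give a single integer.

Answer: 8

Derivation:
BFS from (A=0, B=0, C=0). One shortest path:
  1. fill(A) -> (A=3 B=0 C=0)
  2. fill(C) -> (A=3 B=0 C=12)
  3. pour(A -> B) -> (A=0 B=3 C=12)
  4. fill(A) -> (A=3 B=3 C=12)
  5. pour(A -> B) -> (A=0 B=6 C=12)
  6. pour(C -> B) -> (A=0 B=10 C=8)
  7. pour(B -> A) -> (A=3 B=7 C=8)
  8. pour(A -> C) -> (A=0 B=7 C=11)
Reached target in 8 moves.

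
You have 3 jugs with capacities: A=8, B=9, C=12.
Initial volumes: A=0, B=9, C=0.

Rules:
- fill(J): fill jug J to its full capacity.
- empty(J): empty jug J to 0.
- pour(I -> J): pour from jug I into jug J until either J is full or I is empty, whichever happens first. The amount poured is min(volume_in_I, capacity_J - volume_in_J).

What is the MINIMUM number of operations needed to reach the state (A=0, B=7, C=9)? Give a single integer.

Answer: 7

Derivation:
BFS from (A=0, B=9, C=0). One shortest path:
  1. fill(A) -> (A=8 B=9 C=0)
  2. empty(B) -> (A=8 B=0 C=0)
  3. pour(A -> B) -> (A=0 B=8 C=0)
  4. fill(A) -> (A=8 B=8 C=0)
  5. pour(A -> B) -> (A=7 B=9 C=0)
  6. pour(B -> C) -> (A=7 B=0 C=9)
  7. pour(A -> B) -> (A=0 B=7 C=9)
Reached target in 7 moves.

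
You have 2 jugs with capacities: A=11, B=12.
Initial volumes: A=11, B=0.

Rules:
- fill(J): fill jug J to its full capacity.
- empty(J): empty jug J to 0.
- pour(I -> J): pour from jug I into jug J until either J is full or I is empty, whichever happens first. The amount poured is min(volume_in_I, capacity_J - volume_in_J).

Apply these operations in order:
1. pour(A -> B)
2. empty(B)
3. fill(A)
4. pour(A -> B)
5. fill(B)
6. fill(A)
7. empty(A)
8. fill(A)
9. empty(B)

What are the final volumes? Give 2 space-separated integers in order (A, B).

Step 1: pour(A -> B) -> (A=0 B=11)
Step 2: empty(B) -> (A=0 B=0)
Step 3: fill(A) -> (A=11 B=0)
Step 4: pour(A -> B) -> (A=0 B=11)
Step 5: fill(B) -> (A=0 B=12)
Step 6: fill(A) -> (A=11 B=12)
Step 7: empty(A) -> (A=0 B=12)
Step 8: fill(A) -> (A=11 B=12)
Step 9: empty(B) -> (A=11 B=0)

Answer: 11 0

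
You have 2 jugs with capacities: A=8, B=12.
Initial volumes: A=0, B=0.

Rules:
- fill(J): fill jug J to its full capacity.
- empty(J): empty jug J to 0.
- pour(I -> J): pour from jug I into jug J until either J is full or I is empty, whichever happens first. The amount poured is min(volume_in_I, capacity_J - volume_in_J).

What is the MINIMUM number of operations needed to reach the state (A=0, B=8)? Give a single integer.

Answer: 2

Derivation:
BFS from (A=0, B=0). One shortest path:
  1. fill(A) -> (A=8 B=0)
  2. pour(A -> B) -> (A=0 B=8)
Reached target in 2 moves.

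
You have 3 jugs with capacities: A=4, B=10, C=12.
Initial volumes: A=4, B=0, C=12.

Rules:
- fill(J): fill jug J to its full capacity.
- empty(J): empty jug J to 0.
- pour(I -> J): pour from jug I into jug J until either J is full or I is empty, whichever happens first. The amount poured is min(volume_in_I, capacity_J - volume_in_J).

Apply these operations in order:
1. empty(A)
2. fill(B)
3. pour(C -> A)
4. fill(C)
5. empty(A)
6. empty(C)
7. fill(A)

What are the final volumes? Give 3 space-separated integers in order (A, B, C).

Step 1: empty(A) -> (A=0 B=0 C=12)
Step 2: fill(B) -> (A=0 B=10 C=12)
Step 3: pour(C -> A) -> (A=4 B=10 C=8)
Step 4: fill(C) -> (A=4 B=10 C=12)
Step 5: empty(A) -> (A=0 B=10 C=12)
Step 6: empty(C) -> (A=0 B=10 C=0)
Step 7: fill(A) -> (A=4 B=10 C=0)

Answer: 4 10 0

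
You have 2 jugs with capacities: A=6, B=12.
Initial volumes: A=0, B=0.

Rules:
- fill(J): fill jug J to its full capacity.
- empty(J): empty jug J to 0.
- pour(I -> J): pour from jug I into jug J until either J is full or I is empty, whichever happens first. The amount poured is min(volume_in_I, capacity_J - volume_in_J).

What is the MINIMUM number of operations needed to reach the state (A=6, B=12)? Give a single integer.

BFS from (A=0, B=0). One shortest path:
  1. fill(A) -> (A=6 B=0)
  2. fill(B) -> (A=6 B=12)
Reached target in 2 moves.

Answer: 2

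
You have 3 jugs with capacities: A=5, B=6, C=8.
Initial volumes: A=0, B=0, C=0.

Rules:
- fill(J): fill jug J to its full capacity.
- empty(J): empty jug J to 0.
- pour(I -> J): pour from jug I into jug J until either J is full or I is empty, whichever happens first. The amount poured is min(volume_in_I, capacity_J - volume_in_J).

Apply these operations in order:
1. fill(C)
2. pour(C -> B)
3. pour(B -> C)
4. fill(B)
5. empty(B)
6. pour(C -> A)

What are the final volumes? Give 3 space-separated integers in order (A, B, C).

Step 1: fill(C) -> (A=0 B=0 C=8)
Step 2: pour(C -> B) -> (A=0 B=6 C=2)
Step 3: pour(B -> C) -> (A=0 B=0 C=8)
Step 4: fill(B) -> (A=0 B=6 C=8)
Step 5: empty(B) -> (A=0 B=0 C=8)
Step 6: pour(C -> A) -> (A=5 B=0 C=3)

Answer: 5 0 3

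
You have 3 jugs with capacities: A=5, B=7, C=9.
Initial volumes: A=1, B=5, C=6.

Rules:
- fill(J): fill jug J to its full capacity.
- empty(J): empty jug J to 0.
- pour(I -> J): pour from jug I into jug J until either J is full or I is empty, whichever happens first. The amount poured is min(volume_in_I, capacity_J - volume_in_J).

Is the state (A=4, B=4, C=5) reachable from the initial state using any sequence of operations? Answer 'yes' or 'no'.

BFS explored all 289 reachable states.
Reachable set includes: (0,0,0), (0,0,1), (0,0,2), (0,0,3), (0,0,4), (0,0,5), (0,0,6), (0,0,7), (0,0,8), (0,0,9), (0,1,0), (0,1,1) ...
Target (A=4, B=4, C=5) not in reachable set → no.

Answer: no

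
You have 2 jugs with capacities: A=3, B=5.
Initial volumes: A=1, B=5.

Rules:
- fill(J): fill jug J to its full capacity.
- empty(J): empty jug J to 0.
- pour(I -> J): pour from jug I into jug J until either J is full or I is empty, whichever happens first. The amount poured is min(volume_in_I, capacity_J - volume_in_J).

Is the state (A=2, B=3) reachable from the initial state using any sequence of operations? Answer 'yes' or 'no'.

BFS explored all 16 reachable states.
Reachable set includes: (0,0), (0,1), (0,2), (0,3), (0,4), (0,5), (1,0), (1,5), (2,0), (2,5), (3,0), (3,1) ...
Target (A=2, B=3) not in reachable set → no.

Answer: no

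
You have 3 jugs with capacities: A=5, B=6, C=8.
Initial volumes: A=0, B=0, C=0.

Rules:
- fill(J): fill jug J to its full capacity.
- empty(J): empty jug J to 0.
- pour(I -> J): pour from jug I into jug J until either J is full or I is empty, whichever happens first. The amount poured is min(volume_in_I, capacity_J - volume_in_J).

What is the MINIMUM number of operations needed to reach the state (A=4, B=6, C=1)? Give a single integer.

BFS from (A=0, B=0, C=0). One shortest path:
  1. fill(A) -> (A=5 B=0 C=0)
  2. fill(B) -> (A=5 B=6 C=0)
  3. pour(B -> C) -> (A=5 B=0 C=6)
  4. pour(A -> B) -> (A=0 B=5 C=6)
  5. pour(C -> A) -> (A=5 B=5 C=1)
  6. pour(A -> B) -> (A=4 B=6 C=1)
Reached target in 6 moves.

Answer: 6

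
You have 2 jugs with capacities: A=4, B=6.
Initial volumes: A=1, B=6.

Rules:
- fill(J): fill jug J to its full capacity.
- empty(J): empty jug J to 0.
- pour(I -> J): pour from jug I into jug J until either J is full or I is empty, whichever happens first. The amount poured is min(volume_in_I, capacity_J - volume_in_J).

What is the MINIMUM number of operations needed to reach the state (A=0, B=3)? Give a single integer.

BFS from (A=1, B=6). One shortest path:
  1. pour(B -> A) -> (A=4 B=3)
  2. empty(A) -> (A=0 B=3)
Reached target in 2 moves.

Answer: 2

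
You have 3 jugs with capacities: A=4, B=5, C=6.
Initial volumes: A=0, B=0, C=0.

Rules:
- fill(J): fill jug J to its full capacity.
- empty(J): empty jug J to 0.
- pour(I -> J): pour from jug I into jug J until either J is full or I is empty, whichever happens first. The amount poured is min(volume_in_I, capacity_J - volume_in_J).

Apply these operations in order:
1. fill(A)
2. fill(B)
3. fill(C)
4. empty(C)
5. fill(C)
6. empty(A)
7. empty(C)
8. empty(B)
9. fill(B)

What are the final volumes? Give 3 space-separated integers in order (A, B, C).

Step 1: fill(A) -> (A=4 B=0 C=0)
Step 2: fill(B) -> (A=4 B=5 C=0)
Step 3: fill(C) -> (A=4 B=5 C=6)
Step 4: empty(C) -> (A=4 B=5 C=0)
Step 5: fill(C) -> (A=4 B=5 C=6)
Step 6: empty(A) -> (A=0 B=5 C=6)
Step 7: empty(C) -> (A=0 B=5 C=0)
Step 8: empty(B) -> (A=0 B=0 C=0)
Step 9: fill(B) -> (A=0 B=5 C=0)

Answer: 0 5 0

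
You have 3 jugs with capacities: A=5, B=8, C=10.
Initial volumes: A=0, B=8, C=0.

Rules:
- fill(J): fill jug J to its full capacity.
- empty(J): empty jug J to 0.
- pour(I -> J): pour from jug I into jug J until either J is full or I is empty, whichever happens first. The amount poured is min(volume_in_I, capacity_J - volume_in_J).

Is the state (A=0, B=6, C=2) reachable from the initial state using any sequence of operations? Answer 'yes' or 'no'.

Answer: yes

Derivation:
BFS from (A=0, B=8, C=0):
  1. fill(A) -> (A=5 B=8 C=0)
  2. pour(B -> C) -> (A=5 B=0 C=8)
  3. pour(A -> C) -> (A=3 B=0 C=10)
  4. pour(C -> B) -> (A=3 B=8 C=2)
  5. pour(B -> A) -> (A=5 B=6 C=2)
  6. empty(A) -> (A=0 B=6 C=2)
Target reached → yes.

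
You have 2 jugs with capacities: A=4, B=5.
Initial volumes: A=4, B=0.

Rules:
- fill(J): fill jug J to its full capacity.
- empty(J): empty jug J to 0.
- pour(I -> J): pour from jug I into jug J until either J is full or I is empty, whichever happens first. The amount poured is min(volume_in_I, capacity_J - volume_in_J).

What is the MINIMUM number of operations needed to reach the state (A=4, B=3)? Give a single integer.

BFS from (A=4, B=0). One shortest path:
  1. pour(A -> B) -> (A=0 B=4)
  2. fill(A) -> (A=4 B=4)
  3. pour(A -> B) -> (A=3 B=5)
  4. empty(B) -> (A=3 B=0)
  5. pour(A -> B) -> (A=0 B=3)
  6. fill(A) -> (A=4 B=3)
Reached target in 6 moves.

Answer: 6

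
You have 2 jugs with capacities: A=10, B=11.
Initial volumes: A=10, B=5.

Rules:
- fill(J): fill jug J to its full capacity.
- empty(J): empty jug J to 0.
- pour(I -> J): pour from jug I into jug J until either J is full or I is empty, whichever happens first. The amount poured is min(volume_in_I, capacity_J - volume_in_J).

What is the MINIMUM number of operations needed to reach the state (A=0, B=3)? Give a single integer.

Answer: 7

Derivation:
BFS from (A=10, B=5). One shortest path:
  1. pour(A -> B) -> (A=4 B=11)
  2. empty(B) -> (A=4 B=0)
  3. pour(A -> B) -> (A=0 B=4)
  4. fill(A) -> (A=10 B=4)
  5. pour(A -> B) -> (A=3 B=11)
  6. empty(B) -> (A=3 B=0)
  7. pour(A -> B) -> (A=0 B=3)
Reached target in 7 moves.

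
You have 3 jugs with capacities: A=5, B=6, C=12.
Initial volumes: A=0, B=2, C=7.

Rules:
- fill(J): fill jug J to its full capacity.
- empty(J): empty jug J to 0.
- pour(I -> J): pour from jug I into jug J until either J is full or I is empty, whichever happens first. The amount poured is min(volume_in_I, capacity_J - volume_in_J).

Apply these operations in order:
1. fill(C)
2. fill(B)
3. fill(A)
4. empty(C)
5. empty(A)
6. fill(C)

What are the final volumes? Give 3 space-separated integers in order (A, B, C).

Step 1: fill(C) -> (A=0 B=2 C=12)
Step 2: fill(B) -> (A=0 B=6 C=12)
Step 3: fill(A) -> (A=5 B=6 C=12)
Step 4: empty(C) -> (A=5 B=6 C=0)
Step 5: empty(A) -> (A=0 B=6 C=0)
Step 6: fill(C) -> (A=0 B=6 C=12)

Answer: 0 6 12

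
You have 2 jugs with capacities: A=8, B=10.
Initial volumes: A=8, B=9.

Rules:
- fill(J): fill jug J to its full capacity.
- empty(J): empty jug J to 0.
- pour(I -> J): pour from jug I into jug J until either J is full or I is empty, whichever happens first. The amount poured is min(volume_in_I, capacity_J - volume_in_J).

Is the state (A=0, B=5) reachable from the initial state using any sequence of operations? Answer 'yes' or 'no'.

Answer: yes

Derivation:
BFS from (A=8, B=9):
  1. pour(A -> B) -> (A=7 B=10)
  2. empty(B) -> (A=7 B=0)
  3. pour(A -> B) -> (A=0 B=7)
  4. fill(A) -> (A=8 B=7)
  5. pour(A -> B) -> (A=5 B=10)
  6. empty(B) -> (A=5 B=0)
  7. pour(A -> B) -> (A=0 B=5)
Target reached → yes.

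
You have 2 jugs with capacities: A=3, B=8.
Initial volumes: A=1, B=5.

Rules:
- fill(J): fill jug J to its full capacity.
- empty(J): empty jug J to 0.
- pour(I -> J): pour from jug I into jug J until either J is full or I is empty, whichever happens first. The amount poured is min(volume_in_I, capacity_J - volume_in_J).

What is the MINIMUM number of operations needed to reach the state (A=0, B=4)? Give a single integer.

BFS from (A=1, B=5). One shortest path:
  1. empty(B) -> (A=1 B=0)
  2. pour(A -> B) -> (A=0 B=1)
  3. fill(A) -> (A=3 B=1)
  4. pour(A -> B) -> (A=0 B=4)
Reached target in 4 moves.

Answer: 4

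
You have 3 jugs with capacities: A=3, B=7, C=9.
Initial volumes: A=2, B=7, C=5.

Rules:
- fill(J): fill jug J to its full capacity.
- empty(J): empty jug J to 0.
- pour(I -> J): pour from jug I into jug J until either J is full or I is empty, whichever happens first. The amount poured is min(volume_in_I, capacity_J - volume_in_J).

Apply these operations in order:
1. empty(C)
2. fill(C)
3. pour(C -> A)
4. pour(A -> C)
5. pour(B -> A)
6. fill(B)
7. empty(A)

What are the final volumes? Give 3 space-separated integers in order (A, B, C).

Answer: 0 7 9

Derivation:
Step 1: empty(C) -> (A=2 B=7 C=0)
Step 2: fill(C) -> (A=2 B=7 C=9)
Step 3: pour(C -> A) -> (A=3 B=7 C=8)
Step 4: pour(A -> C) -> (A=2 B=7 C=9)
Step 5: pour(B -> A) -> (A=3 B=6 C=9)
Step 6: fill(B) -> (A=3 B=7 C=9)
Step 7: empty(A) -> (A=0 B=7 C=9)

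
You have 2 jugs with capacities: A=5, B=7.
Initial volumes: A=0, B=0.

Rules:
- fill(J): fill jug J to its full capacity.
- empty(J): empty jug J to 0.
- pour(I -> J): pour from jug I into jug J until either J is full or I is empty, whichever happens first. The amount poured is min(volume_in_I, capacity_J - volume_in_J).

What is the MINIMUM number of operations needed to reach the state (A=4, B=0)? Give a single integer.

Answer: 8

Derivation:
BFS from (A=0, B=0). One shortest path:
  1. fill(B) -> (A=0 B=7)
  2. pour(B -> A) -> (A=5 B=2)
  3. empty(A) -> (A=0 B=2)
  4. pour(B -> A) -> (A=2 B=0)
  5. fill(B) -> (A=2 B=7)
  6. pour(B -> A) -> (A=5 B=4)
  7. empty(A) -> (A=0 B=4)
  8. pour(B -> A) -> (A=4 B=0)
Reached target in 8 moves.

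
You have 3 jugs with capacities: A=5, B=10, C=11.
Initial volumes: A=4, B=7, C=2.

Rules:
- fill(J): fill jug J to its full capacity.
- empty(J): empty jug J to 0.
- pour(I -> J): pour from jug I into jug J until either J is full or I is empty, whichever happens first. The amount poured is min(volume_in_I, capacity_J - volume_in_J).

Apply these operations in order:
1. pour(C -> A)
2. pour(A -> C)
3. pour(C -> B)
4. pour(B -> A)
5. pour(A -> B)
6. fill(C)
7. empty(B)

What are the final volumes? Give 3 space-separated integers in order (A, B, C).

Answer: 0 0 11

Derivation:
Step 1: pour(C -> A) -> (A=5 B=7 C=1)
Step 2: pour(A -> C) -> (A=0 B=7 C=6)
Step 3: pour(C -> B) -> (A=0 B=10 C=3)
Step 4: pour(B -> A) -> (A=5 B=5 C=3)
Step 5: pour(A -> B) -> (A=0 B=10 C=3)
Step 6: fill(C) -> (A=0 B=10 C=11)
Step 7: empty(B) -> (A=0 B=0 C=11)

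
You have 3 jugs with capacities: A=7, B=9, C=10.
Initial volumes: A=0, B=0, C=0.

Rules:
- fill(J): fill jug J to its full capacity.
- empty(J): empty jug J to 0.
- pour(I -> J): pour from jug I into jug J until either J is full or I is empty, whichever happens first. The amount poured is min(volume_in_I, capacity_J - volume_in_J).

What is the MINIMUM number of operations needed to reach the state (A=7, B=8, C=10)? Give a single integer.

BFS from (A=0, B=0, C=0). One shortest path:
  1. fill(A) -> (A=7 B=0 C=0)
  2. fill(B) -> (A=7 B=9 C=0)
  3. pour(B -> C) -> (A=7 B=0 C=9)
  4. fill(B) -> (A=7 B=9 C=9)
  5. pour(B -> C) -> (A=7 B=8 C=10)
Reached target in 5 moves.

Answer: 5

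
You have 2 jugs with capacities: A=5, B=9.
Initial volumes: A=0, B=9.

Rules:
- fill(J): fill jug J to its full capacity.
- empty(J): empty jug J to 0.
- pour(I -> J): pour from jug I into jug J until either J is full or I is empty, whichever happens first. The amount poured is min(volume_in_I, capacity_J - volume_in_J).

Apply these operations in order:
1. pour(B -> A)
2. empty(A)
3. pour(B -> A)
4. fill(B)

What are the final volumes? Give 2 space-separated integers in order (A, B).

Step 1: pour(B -> A) -> (A=5 B=4)
Step 2: empty(A) -> (A=0 B=4)
Step 3: pour(B -> A) -> (A=4 B=0)
Step 4: fill(B) -> (A=4 B=9)

Answer: 4 9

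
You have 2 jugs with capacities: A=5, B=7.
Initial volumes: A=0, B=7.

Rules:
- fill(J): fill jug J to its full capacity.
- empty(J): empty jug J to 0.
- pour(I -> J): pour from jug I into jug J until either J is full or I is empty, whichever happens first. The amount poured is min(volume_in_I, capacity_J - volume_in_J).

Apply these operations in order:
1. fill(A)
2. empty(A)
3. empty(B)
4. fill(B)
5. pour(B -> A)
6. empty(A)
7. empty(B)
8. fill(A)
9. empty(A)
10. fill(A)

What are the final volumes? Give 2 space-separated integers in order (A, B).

Step 1: fill(A) -> (A=5 B=7)
Step 2: empty(A) -> (A=0 B=7)
Step 3: empty(B) -> (A=0 B=0)
Step 4: fill(B) -> (A=0 B=7)
Step 5: pour(B -> A) -> (A=5 B=2)
Step 6: empty(A) -> (A=0 B=2)
Step 7: empty(B) -> (A=0 B=0)
Step 8: fill(A) -> (A=5 B=0)
Step 9: empty(A) -> (A=0 B=0)
Step 10: fill(A) -> (A=5 B=0)

Answer: 5 0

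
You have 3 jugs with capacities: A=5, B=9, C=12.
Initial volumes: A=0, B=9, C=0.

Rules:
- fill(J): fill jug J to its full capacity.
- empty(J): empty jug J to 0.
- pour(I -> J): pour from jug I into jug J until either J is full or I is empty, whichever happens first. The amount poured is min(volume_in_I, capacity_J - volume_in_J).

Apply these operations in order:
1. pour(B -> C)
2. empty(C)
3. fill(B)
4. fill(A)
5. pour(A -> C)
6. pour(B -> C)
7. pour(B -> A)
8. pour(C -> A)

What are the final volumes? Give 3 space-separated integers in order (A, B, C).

Step 1: pour(B -> C) -> (A=0 B=0 C=9)
Step 2: empty(C) -> (A=0 B=0 C=0)
Step 3: fill(B) -> (A=0 B=9 C=0)
Step 4: fill(A) -> (A=5 B=9 C=0)
Step 5: pour(A -> C) -> (A=0 B=9 C=5)
Step 6: pour(B -> C) -> (A=0 B=2 C=12)
Step 7: pour(B -> A) -> (A=2 B=0 C=12)
Step 8: pour(C -> A) -> (A=5 B=0 C=9)

Answer: 5 0 9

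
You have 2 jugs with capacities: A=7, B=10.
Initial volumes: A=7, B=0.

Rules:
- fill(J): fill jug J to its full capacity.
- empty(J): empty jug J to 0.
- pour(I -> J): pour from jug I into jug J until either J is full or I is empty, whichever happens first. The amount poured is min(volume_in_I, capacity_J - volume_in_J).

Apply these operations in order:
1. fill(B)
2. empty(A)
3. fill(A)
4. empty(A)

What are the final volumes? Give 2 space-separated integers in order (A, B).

Step 1: fill(B) -> (A=7 B=10)
Step 2: empty(A) -> (A=0 B=10)
Step 3: fill(A) -> (A=7 B=10)
Step 4: empty(A) -> (A=0 B=10)

Answer: 0 10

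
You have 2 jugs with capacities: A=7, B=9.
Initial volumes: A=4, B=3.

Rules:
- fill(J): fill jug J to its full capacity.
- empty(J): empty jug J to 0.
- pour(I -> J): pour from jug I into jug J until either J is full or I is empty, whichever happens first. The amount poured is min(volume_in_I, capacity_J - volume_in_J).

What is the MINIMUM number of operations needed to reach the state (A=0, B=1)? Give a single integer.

BFS from (A=4, B=3). One shortest path:
  1. fill(A) -> (A=7 B=3)
  2. pour(A -> B) -> (A=1 B=9)
  3. empty(B) -> (A=1 B=0)
  4. pour(A -> B) -> (A=0 B=1)
Reached target in 4 moves.

Answer: 4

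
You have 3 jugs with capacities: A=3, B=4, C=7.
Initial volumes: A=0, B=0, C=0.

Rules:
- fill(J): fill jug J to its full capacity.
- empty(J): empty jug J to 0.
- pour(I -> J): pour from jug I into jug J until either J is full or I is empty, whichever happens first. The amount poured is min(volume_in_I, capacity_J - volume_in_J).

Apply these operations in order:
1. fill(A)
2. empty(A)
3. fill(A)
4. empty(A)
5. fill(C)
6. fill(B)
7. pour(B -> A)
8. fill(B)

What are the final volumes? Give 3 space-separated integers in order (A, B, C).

Step 1: fill(A) -> (A=3 B=0 C=0)
Step 2: empty(A) -> (A=0 B=0 C=0)
Step 3: fill(A) -> (A=3 B=0 C=0)
Step 4: empty(A) -> (A=0 B=0 C=0)
Step 5: fill(C) -> (A=0 B=0 C=7)
Step 6: fill(B) -> (A=0 B=4 C=7)
Step 7: pour(B -> A) -> (A=3 B=1 C=7)
Step 8: fill(B) -> (A=3 B=4 C=7)

Answer: 3 4 7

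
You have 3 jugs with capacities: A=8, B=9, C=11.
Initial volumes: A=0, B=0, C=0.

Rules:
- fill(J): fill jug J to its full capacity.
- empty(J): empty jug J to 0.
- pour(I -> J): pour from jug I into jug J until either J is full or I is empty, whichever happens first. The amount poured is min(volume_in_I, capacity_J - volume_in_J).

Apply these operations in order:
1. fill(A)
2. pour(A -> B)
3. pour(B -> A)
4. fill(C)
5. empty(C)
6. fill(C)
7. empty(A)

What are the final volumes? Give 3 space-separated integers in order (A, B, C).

Step 1: fill(A) -> (A=8 B=0 C=0)
Step 2: pour(A -> B) -> (A=0 B=8 C=0)
Step 3: pour(B -> A) -> (A=8 B=0 C=0)
Step 4: fill(C) -> (A=8 B=0 C=11)
Step 5: empty(C) -> (A=8 B=0 C=0)
Step 6: fill(C) -> (A=8 B=0 C=11)
Step 7: empty(A) -> (A=0 B=0 C=11)

Answer: 0 0 11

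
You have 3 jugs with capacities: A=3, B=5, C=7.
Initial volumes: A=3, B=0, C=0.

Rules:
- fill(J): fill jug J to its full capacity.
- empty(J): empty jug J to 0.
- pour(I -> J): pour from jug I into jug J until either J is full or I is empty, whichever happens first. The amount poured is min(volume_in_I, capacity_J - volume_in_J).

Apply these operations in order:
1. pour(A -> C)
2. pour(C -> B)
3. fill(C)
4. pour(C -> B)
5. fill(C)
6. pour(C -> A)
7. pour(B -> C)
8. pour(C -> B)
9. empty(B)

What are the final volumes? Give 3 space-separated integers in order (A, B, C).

Step 1: pour(A -> C) -> (A=0 B=0 C=3)
Step 2: pour(C -> B) -> (A=0 B=3 C=0)
Step 3: fill(C) -> (A=0 B=3 C=7)
Step 4: pour(C -> B) -> (A=0 B=5 C=5)
Step 5: fill(C) -> (A=0 B=5 C=7)
Step 6: pour(C -> A) -> (A=3 B=5 C=4)
Step 7: pour(B -> C) -> (A=3 B=2 C=7)
Step 8: pour(C -> B) -> (A=3 B=5 C=4)
Step 9: empty(B) -> (A=3 B=0 C=4)

Answer: 3 0 4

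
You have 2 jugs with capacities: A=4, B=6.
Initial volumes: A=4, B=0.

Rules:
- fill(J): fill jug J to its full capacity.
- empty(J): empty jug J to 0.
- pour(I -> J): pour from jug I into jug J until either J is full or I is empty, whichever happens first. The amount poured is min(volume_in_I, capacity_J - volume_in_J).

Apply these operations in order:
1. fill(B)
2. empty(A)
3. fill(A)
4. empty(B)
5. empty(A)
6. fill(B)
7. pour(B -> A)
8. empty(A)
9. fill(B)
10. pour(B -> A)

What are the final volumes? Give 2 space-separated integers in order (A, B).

Answer: 4 2

Derivation:
Step 1: fill(B) -> (A=4 B=6)
Step 2: empty(A) -> (A=0 B=6)
Step 3: fill(A) -> (A=4 B=6)
Step 4: empty(B) -> (A=4 B=0)
Step 5: empty(A) -> (A=0 B=0)
Step 6: fill(B) -> (A=0 B=6)
Step 7: pour(B -> A) -> (A=4 B=2)
Step 8: empty(A) -> (A=0 B=2)
Step 9: fill(B) -> (A=0 B=6)
Step 10: pour(B -> A) -> (A=4 B=2)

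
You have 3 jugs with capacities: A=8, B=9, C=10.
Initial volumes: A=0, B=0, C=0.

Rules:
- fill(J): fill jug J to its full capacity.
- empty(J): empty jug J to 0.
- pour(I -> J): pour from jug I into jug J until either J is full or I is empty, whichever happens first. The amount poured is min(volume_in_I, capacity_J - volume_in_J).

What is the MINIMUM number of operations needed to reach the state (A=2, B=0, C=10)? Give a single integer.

BFS from (A=0, B=0, C=0). One shortest path:
  1. fill(C) -> (A=0 B=0 C=10)
  2. pour(C -> A) -> (A=8 B=0 C=2)
  3. empty(A) -> (A=0 B=0 C=2)
  4. pour(C -> A) -> (A=2 B=0 C=0)
  5. fill(C) -> (A=2 B=0 C=10)
Reached target in 5 moves.

Answer: 5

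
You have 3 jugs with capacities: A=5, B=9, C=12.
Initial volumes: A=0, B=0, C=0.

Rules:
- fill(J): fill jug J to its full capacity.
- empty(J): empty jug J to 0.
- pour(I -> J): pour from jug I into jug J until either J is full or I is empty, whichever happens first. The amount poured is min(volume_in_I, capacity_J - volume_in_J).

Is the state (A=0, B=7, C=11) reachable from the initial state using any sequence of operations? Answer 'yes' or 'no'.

Answer: yes

Derivation:
BFS from (A=0, B=0, C=0):
  1. fill(B) -> (A=0 B=9 C=0)
  2. pour(B -> A) -> (A=5 B=4 C=0)
  3. pour(A -> C) -> (A=0 B=4 C=5)
  4. pour(B -> A) -> (A=4 B=0 C=5)
  5. fill(B) -> (A=4 B=9 C=5)
  6. pour(B -> C) -> (A=4 B=2 C=12)
  7. pour(C -> A) -> (A=5 B=2 C=11)
  8. pour(A -> B) -> (A=0 B=7 C=11)
Target reached → yes.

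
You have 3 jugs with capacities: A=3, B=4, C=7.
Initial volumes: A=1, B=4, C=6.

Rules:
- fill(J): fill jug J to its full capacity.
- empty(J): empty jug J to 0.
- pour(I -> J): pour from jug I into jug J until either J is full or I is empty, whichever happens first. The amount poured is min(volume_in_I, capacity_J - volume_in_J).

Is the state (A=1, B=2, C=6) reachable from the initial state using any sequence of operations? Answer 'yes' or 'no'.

Answer: no

Derivation:
BFS explored all 124 reachable states.
Reachable set includes: (0,0,0), (0,0,1), (0,0,2), (0,0,3), (0,0,4), (0,0,5), (0,0,6), (0,0,7), (0,1,0), (0,1,1), (0,1,2), (0,1,3) ...
Target (A=1, B=2, C=6) not in reachable set → no.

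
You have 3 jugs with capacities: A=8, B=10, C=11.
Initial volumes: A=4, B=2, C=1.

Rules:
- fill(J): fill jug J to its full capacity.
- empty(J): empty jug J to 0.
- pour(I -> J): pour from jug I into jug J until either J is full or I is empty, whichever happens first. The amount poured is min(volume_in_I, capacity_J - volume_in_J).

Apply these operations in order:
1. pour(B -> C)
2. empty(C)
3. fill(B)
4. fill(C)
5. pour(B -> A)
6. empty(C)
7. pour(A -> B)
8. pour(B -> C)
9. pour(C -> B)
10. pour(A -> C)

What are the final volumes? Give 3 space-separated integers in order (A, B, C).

Answer: 0 10 4

Derivation:
Step 1: pour(B -> C) -> (A=4 B=0 C=3)
Step 2: empty(C) -> (A=4 B=0 C=0)
Step 3: fill(B) -> (A=4 B=10 C=0)
Step 4: fill(C) -> (A=4 B=10 C=11)
Step 5: pour(B -> A) -> (A=8 B=6 C=11)
Step 6: empty(C) -> (A=8 B=6 C=0)
Step 7: pour(A -> B) -> (A=4 B=10 C=0)
Step 8: pour(B -> C) -> (A=4 B=0 C=10)
Step 9: pour(C -> B) -> (A=4 B=10 C=0)
Step 10: pour(A -> C) -> (A=0 B=10 C=4)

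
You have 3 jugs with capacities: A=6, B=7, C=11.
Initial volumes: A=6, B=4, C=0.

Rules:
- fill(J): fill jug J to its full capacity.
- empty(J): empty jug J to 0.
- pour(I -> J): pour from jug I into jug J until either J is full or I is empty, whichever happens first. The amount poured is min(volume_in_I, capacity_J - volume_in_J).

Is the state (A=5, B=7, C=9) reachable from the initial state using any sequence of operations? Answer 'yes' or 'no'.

Answer: yes

Derivation:
BFS from (A=6, B=4, C=0):
  1. pour(A -> C) -> (A=0 B=4 C=6)
  2. pour(B -> A) -> (A=4 B=0 C=6)
  3. pour(C -> B) -> (A=4 B=6 C=0)
  4. fill(C) -> (A=4 B=6 C=11)
  5. pour(C -> A) -> (A=6 B=6 C=9)
  6. pour(A -> B) -> (A=5 B=7 C=9)
Target reached → yes.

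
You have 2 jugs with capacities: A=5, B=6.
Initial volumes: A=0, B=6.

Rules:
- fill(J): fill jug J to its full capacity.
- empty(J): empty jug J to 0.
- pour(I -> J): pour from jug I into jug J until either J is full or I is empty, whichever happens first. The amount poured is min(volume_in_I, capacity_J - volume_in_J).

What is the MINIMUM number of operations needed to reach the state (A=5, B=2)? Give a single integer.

BFS from (A=0, B=6). One shortest path:
  1. pour(B -> A) -> (A=5 B=1)
  2. empty(A) -> (A=0 B=1)
  3. pour(B -> A) -> (A=1 B=0)
  4. fill(B) -> (A=1 B=6)
  5. pour(B -> A) -> (A=5 B=2)
Reached target in 5 moves.

Answer: 5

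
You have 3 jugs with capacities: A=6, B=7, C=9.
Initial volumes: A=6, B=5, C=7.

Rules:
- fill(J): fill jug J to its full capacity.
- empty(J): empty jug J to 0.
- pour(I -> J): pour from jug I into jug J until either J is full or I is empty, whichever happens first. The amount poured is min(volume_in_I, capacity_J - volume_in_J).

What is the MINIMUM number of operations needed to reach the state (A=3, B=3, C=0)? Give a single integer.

Answer: 5

Derivation:
BFS from (A=6, B=5, C=7). One shortest path:
  1. empty(A) -> (A=0 B=5 C=7)
  2. pour(B -> C) -> (A=0 B=3 C=9)
  3. pour(C -> A) -> (A=6 B=3 C=3)
  4. empty(A) -> (A=0 B=3 C=3)
  5. pour(C -> A) -> (A=3 B=3 C=0)
Reached target in 5 moves.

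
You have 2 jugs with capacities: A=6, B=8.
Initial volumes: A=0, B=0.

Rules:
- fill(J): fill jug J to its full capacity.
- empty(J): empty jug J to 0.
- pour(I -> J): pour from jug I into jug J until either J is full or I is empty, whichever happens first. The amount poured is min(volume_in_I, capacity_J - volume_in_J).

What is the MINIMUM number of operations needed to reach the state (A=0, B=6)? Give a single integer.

Answer: 2

Derivation:
BFS from (A=0, B=0). One shortest path:
  1. fill(A) -> (A=6 B=0)
  2. pour(A -> B) -> (A=0 B=6)
Reached target in 2 moves.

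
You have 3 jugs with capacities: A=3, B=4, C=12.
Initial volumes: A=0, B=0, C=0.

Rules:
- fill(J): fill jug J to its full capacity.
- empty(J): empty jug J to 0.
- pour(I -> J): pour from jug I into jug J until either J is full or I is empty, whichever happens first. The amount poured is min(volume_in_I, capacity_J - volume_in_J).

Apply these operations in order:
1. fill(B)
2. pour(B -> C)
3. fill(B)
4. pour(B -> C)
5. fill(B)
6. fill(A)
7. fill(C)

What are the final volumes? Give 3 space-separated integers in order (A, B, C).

Step 1: fill(B) -> (A=0 B=4 C=0)
Step 2: pour(B -> C) -> (A=0 B=0 C=4)
Step 3: fill(B) -> (A=0 B=4 C=4)
Step 4: pour(B -> C) -> (A=0 B=0 C=8)
Step 5: fill(B) -> (A=0 B=4 C=8)
Step 6: fill(A) -> (A=3 B=4 C=8)
Step 7: fill(C) -> (A=3 B=4 C=12)

Answer: 3 4 12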